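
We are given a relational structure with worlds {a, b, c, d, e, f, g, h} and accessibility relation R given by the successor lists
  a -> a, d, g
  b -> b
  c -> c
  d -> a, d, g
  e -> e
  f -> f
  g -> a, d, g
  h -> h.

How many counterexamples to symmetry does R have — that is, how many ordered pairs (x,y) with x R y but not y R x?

0

R is symmetric; there are no such tuples.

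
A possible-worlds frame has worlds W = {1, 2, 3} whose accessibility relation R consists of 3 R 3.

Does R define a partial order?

Reflexive: no — 1 is not related to itself.
Transitive: yes — every two-step R-path is closed by a direct edge.
Antisymmetric: yes — no distinct pair is related both ways.
So R is not a partial order.

No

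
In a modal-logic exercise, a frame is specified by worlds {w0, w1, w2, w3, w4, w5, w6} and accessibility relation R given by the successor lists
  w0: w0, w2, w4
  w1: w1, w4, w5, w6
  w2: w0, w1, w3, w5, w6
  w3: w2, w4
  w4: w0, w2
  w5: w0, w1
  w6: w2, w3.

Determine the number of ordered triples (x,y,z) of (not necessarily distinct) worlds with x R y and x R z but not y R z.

Enumerating: (w0,w2,w2), (w0,w2,w4), (w0,w4,w4), (w1,w4,w1), (w1,w4,w4), (w1,w4,w5), (w1,w4,w6), (w1,w5,w4), (w1,w5,w5), (w1,w5,w6), (w1,w6,w1), (w1,w6,w4), … and 28 more.
Total: 40.

40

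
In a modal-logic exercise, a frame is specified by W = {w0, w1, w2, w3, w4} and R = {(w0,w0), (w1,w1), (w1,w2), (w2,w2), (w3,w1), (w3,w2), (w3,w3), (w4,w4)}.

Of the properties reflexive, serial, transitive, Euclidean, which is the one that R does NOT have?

Reflexive: yes — every world is R-related to itself.
Serial: yes — every world has a successor (e.g. w0 R w0).
Transitive: yes — every two-step R-path is closed by a direct edge.
Euclidean: no — w3 R w2 and w3 R w1, but not w2 R w1.
Only Euclidean fails.

Euclidean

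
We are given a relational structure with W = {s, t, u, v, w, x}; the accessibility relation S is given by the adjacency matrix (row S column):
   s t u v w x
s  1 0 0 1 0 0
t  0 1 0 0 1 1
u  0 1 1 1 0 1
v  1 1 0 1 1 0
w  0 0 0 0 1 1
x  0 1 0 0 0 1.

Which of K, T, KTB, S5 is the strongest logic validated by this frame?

T

Reflexive (axiom T): yes — every world is S-related to itself.
Symmetric (axiom B): no — t S w but not w S t.
Euclidean (axiom 5): no — t S x and t S w, but not x S w.
So F validates K, T; KTB would additionally require S to be symmetric. The strongest is T.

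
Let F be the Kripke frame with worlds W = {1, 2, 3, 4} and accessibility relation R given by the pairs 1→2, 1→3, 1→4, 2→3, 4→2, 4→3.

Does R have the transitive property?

Transitive: yes — every two-step R-path is closed by a direct edge.

Yes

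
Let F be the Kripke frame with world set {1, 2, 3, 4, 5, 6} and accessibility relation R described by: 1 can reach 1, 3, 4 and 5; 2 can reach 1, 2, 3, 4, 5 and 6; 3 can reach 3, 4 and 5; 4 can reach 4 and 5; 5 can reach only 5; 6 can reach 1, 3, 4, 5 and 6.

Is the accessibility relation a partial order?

Reflexive: yes — every world is R-related to itself.
Transitive: yes — every two-step R-path is closed by a direct edge.
Antisymmetric: yes — no distinct pair is related both ways.
So R is a partial order.

Yes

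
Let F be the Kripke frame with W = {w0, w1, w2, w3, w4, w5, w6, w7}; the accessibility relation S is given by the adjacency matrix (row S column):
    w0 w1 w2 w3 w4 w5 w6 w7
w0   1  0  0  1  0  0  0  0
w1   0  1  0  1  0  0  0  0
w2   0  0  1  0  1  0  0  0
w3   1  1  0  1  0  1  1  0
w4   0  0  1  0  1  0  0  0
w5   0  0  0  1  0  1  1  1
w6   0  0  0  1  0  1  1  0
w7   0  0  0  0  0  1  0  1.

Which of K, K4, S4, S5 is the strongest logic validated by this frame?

K

Transitive (axiom 4): no — w0 S w3 and w3 S w1, but not w0 S w1.
Reflexive (axiom T): yes — every world is S-related to itself.
Euclidean (axiom 5): no — w3 S w0 and w3 S w1, but not w0 S w1.
So F validates K; K4 would additionally require S to be transitive. The strongest is K.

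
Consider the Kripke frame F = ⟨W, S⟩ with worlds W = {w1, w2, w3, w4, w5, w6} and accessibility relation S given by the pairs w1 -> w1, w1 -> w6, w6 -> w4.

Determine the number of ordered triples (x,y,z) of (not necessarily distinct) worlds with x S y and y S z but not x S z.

Enumerating: (w1,w6,w4).

1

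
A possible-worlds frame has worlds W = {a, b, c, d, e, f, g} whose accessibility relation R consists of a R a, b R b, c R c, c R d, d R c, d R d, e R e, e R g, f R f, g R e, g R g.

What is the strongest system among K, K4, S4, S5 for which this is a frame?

Transitive (axiom 4): yes — every two-step R-path is closed by a direct edge.
Reflexive (axiom T): yes — every world is R-related to itself.
Euclidean (axiom 5): yes — any two successors of a common world are R-related.
So F validates K, K4, S4, S5. The strongest is S5.

S5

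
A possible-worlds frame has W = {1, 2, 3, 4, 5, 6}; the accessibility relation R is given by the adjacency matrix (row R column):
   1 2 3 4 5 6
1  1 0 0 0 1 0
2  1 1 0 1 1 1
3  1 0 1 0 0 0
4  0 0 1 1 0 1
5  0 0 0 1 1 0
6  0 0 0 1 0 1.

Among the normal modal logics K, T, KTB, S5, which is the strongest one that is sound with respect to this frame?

Reflexive (axiom T): yes — every world is R-related to itself.
Symmetric (axiom B): no — 1 R 5 but not 5 R 1.
Euclidean (axiom 5): no — 2 R 1 and 2 R 4, but not 1 R 4.
So F validates K, T; KTB would additionally require R to be symmetric. The strongest is T.

T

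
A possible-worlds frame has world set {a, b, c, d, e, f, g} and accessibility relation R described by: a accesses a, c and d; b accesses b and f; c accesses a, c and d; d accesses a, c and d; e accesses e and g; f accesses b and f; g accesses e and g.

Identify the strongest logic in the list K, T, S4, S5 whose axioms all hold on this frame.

S5

Reflexive (axiom T): yes — every world is R-related to itself.
Transitive (axiom 4): yes — every two-step R-path is closed by a direct edge.
Euclidean (axiom 5): yes — any two successors of a common world are R-related.
So F validates K, T, S4, S5. The strongest is S5.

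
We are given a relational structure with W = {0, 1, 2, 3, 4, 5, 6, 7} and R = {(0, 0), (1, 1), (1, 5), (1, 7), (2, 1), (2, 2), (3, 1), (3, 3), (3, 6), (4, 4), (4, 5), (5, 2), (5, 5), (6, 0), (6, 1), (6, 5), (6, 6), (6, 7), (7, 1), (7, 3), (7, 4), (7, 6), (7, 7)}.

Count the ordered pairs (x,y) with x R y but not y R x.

11

Enumerating: (1,5), (2,1), (3,1), (3,6), (4,5), (5,2), (6,0), (6,1), (6,5), (7,3), (7,4).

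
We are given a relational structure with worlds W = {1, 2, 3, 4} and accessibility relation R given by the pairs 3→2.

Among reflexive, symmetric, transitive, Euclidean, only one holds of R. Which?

transitive

Reflexive: no — 1 is not related to itself.
Symmetric: no — 3 R 2 but not 2 R 3.
Transitive: yes — every two-step R-path is closed by a direct edge.
Euclidean: no — 3 R 2 and 3 R 2, but not 2 R 2.
Only transitive holds.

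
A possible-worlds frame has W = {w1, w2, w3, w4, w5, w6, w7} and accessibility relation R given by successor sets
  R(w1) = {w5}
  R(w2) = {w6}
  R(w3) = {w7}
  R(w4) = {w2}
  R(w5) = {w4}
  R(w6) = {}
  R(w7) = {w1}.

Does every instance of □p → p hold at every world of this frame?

No

The schema T characterises exactly the reflexive frames.
Reflexive: no — w1 is not related to itself.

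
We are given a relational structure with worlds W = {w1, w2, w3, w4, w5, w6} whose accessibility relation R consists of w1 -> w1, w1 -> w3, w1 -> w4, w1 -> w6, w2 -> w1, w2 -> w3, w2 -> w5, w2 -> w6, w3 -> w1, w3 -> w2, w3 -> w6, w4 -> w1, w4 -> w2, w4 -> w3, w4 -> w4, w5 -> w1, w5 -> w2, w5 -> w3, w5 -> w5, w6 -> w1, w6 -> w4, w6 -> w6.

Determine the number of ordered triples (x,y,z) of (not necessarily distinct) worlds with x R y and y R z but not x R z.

Enumerating: (w1,w3,w2), (w1,w4,w2), (w2,w1,w4), (w2,w3,w2), (w2,w5,w2), (w2,w6,w4), (w3,w1,w3), (w3,w1,w4), (w3,w2,w3), (w3,w2,w5), (w3,w6,w4), (w4,w1,w6), … and 10 more.
Total: 22.

22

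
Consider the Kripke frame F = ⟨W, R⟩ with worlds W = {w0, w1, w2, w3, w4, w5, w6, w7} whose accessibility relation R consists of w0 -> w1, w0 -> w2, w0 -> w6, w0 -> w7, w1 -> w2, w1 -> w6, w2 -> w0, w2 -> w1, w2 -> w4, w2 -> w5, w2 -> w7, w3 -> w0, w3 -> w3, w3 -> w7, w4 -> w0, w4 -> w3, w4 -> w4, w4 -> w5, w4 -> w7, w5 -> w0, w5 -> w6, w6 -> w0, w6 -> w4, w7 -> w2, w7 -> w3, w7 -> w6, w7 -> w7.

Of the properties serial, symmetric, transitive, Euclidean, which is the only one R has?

serial

Serial: yes — every world has a successor (e.g. w0 R w1).
Symmetric: no — w0 R w1 but not w1 R w0.
Transitive: no — w0 R w2 and w2 R w4, but not w0 R w4.
Euclidean: no — w0 R w1 and w0 R w7, but not w1 R w7.
Only serial holds.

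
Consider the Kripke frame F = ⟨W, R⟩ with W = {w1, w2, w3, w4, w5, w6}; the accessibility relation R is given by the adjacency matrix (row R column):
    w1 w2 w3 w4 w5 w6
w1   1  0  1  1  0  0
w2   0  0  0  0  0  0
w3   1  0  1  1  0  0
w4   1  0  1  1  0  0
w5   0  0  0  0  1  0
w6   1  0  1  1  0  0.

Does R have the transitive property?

Yes

Transitive: yes — every two-step R-path is closed by a direct edge.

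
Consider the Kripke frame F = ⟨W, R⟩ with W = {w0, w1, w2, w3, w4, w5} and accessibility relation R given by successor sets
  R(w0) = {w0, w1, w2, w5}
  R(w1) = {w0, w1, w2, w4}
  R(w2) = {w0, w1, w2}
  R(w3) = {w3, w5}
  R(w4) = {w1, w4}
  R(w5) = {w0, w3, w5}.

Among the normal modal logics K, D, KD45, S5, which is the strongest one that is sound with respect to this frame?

D

Serial (axiom D): yes — every world has a successor (e.g. w0 R w0).
Euclidean (axiom 5): no — w0 R w1 and w0 R w5, but not w1 R w5.
Transitive (axiom 4): no — w0 R w1 and w1 R w4, but not w0 R w4.
Reflexive (axiom T): yes — every world is R-related to itself.
So F validates K, D; KD45 would additionally require R to be Euclidean and transitive. The strongest is D.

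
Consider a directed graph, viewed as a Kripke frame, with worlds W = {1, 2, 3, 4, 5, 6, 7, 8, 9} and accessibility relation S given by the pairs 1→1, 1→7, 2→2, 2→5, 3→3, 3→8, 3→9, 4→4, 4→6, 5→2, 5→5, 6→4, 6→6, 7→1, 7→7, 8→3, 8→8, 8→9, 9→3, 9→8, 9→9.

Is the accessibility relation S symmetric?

Yes

Symmetric: yes — every pair in S has its reverse in S.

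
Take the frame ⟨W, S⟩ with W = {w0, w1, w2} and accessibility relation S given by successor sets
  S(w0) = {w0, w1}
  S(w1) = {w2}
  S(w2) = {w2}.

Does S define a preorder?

No

Reflexive: no — w1 is not related to itself.
Transitive: no — w0 S w1 and w1 S w2, but not w0 S w2.
So S is not a preorder.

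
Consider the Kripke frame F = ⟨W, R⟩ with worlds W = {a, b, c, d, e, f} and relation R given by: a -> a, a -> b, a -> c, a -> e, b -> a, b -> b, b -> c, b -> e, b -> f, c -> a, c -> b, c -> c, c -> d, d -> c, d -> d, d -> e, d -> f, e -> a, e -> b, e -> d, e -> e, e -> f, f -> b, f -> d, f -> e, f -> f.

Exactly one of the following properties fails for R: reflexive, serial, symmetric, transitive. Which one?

transitive

Reflexive: yes — every world is R-related to itself.
Serial: yes — every world has a successor (e.g. a R a).
Symmetric: yes — every pair in R has its reverse in R.
Transitive: no — a R b and b R f, but not a R f.
Only transitive fails.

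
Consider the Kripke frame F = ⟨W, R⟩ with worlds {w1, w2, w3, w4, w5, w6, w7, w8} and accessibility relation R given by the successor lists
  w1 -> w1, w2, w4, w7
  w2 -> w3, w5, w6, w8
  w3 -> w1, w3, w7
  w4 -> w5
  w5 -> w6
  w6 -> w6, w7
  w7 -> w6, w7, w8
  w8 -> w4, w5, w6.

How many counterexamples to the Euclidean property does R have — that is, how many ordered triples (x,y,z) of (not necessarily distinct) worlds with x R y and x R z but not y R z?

Enumerating: (w1,w2,w1), (w1,w2,w2), (w1,w2,w4), (w1,w2,w7), (w1,w4,w1), (w1,w4,w2), (w1,w4,w4), (w1,w4,w7), (w1,w7,w1), (w1,w7,w2), (w1,w7,w4), (w2,w3,w5), … and 23 more.
Total: 35.

35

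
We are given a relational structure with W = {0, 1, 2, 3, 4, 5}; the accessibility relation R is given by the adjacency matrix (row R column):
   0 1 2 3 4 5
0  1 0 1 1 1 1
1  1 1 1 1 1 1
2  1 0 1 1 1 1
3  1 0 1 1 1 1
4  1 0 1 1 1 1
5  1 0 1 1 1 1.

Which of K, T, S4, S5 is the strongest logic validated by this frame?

S4

Reflexive (axiom T): yes — every world is R-related to itself.
Transitive (axiom 4): yes — every two-step R-path is closed by a direct edge.
Euclidean (axiom 5): no — 1 R 0 and 1 R 1, but not 0 R 1.
So F validates K, T, S4; S5 would additionally require R to be Euclidean. The strongest is S4.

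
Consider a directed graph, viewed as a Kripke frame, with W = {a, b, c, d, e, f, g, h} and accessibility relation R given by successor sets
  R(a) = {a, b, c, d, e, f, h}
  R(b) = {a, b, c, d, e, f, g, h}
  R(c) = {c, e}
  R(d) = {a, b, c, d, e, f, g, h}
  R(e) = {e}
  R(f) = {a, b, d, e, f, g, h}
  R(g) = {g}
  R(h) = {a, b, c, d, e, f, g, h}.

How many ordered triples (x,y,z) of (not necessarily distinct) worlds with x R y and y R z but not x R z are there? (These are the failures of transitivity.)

8

Enumerating: (a,b,g), (a,d,g), (a,f,g), (a,h,g), (f,a,c), (f,b,c), (f,d,c), (f,h,c).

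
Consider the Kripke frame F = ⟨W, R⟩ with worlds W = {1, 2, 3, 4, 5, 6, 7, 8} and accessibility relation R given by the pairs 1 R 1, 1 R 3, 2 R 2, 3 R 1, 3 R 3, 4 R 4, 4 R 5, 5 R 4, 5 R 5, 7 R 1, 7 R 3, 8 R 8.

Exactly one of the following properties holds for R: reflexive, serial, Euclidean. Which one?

Reflexive: no — 6 is not related to itself.
Serial: no — 6 has no R-successor.
Euclidean: yes — any two successors of a common world are R-related.
Only Euclidean holds.

Euclidean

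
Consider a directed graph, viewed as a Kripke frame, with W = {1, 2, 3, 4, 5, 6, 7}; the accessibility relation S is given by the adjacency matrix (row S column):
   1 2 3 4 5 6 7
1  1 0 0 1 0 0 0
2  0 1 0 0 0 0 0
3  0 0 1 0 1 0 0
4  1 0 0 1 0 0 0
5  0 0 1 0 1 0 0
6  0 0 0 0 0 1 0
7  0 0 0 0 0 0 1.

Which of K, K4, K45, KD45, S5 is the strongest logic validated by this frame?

Transitive (axiom 4): yes — every two-step S-path is closed by a direct edge.
Euclidean (axiom 5): yes — any two successors of a common world are S-related.
Serial (axiom D): yes — every world has a successor (e.g. 1 S 1).
Reflexive (axiom T): yes — every world is S-related to itself.
So F validates K, K4, K45, KD45, S5. The strongest is S5.

S5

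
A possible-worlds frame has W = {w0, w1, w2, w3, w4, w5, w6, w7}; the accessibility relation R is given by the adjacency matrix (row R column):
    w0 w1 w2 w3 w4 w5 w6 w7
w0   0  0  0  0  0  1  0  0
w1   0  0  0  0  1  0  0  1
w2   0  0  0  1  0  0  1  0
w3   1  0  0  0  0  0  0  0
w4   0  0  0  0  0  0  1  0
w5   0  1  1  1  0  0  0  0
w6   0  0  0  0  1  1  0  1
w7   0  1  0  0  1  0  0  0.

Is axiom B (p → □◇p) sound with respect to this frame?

No

Axiom B corresponds to the accessibility relation being symmetric.
Symmetric: no — w0 R w5 but not w5 R w0.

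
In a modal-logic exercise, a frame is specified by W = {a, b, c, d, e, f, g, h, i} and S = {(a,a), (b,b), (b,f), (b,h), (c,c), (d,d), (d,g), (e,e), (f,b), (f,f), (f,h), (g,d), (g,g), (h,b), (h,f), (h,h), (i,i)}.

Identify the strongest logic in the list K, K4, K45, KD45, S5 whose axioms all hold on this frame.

S5

Transitive (axiom 4): yes — every two-step S-path is closed by a direct edge.
Euclidean (axiom 5): yes — any two successors of a common world are S-related.
Serial (axiom D): yes — every world has a successor (e.g. a S a).
Reflexive (axiom T): yes — every world is S-related to itself.
So F validates K, K4, K45, KD45, S5. The strongest is S5.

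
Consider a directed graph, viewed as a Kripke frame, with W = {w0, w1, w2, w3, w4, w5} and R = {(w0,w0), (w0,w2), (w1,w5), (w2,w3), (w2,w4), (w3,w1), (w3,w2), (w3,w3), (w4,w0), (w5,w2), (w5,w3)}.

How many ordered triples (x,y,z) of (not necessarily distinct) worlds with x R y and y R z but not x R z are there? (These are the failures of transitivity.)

12

Enumerating: (w0,w2,w3), (w0,w2,w4), (w1,w5,w2), (w1,w5,w3), (w2,w3,w1), (w2,w3,w2), (w2,w4,w0), (w3,w1,w5), (w3,w2,w4), (w4,w0,w2), (w5,w2,w4), (w5,w3,w1).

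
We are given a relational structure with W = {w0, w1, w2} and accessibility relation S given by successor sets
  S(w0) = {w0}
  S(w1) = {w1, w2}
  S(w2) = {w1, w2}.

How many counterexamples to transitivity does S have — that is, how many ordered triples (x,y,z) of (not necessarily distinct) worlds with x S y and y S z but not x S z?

0

S is transitive; there are no such tuples.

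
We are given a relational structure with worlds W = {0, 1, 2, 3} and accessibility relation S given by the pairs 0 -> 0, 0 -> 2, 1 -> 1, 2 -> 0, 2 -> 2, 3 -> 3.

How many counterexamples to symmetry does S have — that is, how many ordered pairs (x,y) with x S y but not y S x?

S is symmetric; there are no such tuples.

0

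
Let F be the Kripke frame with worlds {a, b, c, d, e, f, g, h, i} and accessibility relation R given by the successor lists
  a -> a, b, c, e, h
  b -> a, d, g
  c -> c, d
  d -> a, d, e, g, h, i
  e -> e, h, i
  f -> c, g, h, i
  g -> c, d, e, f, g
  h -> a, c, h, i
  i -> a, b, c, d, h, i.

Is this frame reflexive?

Reflexive: no — b is not related to itself.

No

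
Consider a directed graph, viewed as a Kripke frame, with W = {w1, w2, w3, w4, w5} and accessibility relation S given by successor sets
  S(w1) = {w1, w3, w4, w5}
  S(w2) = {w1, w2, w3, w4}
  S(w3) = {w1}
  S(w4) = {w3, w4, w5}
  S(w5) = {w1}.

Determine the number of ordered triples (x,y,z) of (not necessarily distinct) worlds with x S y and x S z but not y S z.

Enumerating: (w1,w3,w3), (w1,w3,w4), (w1,w3,w5), (w1,w4,w1), (w1,w5,w3), (w1,w5,w4), (w1,w5,w5), (w2,w1,w2), (w2,w3,w2), (w2,w3,w3), (w2,w3,w4), (w2,w4,w1), … and 7 more.
Total: 19.

19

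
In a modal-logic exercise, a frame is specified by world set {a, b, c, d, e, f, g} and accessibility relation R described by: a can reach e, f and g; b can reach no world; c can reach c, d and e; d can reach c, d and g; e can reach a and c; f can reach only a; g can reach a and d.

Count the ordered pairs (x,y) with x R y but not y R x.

0

R is symmetric; there are no such tuples.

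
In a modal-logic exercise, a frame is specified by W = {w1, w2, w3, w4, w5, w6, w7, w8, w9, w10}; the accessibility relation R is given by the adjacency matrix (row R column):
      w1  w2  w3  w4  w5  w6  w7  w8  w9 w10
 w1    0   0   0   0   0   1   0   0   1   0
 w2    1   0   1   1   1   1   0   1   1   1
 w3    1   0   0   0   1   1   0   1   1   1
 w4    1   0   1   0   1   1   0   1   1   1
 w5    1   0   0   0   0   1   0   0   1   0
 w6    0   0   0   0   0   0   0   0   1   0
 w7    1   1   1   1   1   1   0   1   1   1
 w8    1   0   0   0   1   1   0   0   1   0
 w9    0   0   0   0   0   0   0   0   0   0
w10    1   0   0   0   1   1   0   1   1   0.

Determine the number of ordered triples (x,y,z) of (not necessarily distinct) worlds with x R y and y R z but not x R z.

R is transitive; there are no such tuples.

0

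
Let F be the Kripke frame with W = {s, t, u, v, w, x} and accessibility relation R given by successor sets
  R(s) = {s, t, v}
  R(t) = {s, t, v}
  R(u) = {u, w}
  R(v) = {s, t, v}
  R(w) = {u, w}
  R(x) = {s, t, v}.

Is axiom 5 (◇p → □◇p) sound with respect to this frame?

By correspondence theory, 5 is valid on a frame iff R is Euclidean.
Euclidean: yes — any two successors of a common world are R-related.

Yes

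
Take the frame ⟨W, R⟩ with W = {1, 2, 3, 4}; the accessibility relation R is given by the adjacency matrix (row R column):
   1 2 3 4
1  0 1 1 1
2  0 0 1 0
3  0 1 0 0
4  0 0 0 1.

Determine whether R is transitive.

No

Transitive: no — 2 R 3 and 3 R 2, but not 2 R 2.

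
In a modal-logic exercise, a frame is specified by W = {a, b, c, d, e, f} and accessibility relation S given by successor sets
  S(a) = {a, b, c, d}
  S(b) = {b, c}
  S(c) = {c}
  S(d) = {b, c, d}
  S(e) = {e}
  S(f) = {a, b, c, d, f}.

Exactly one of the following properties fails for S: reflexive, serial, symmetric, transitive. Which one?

Reflexive: yes — every world is S-related to itself.
Serial: yes — every world has a successor (e.g. a S a).
Symmetric: no — a S b but not b S a.
Transitive: yes — every two-step S-path is closed by a direct edge.
Only symmetric fails.

symmetric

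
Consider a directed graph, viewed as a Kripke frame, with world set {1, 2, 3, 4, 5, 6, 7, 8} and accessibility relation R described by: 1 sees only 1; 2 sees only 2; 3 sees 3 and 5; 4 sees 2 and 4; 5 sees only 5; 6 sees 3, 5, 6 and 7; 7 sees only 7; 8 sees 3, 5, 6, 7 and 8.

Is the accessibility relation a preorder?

Reflexive: yes — every world is R-related to itself.
Transitive: yes — every two-step R-path is closed by a direct edge.
So R is a preorder.

Yes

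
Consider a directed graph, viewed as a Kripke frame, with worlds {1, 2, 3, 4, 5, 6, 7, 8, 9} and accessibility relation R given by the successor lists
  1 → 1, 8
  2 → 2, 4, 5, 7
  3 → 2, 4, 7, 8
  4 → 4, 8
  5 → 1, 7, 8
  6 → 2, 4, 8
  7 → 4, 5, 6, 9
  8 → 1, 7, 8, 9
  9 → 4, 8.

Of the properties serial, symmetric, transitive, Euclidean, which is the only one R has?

Serial: yes — every world has a successor (e.g. 1 R 1).
Symmetric: no — 2 R 4 but not 4 R 2.
Transitive: no — 1 R 8 and 8 R 7, but not 1 R 7.
Euclidean: no — 2 R 4 and 2 R 5, but not 4 R 5.
Only serial holds.

serial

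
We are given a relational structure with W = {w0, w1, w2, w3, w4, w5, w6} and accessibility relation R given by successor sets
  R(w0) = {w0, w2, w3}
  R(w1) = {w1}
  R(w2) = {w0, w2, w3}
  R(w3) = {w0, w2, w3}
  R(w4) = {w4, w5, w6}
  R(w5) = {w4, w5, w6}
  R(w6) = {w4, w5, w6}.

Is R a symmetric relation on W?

Yes

Symmetric: yes — every pair in R has its reverse in R.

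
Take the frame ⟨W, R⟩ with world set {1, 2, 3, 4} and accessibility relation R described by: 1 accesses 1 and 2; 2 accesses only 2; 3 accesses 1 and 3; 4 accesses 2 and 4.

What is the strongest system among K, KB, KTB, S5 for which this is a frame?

K

Symmetric (axiom B): no — 1 R 2 but not 2 R 1.
Reflexive (axiom T): yes — every world is R-related to itself.
Euclidean (axiom 5): no — 1 R 2 and 1 R 1, but not 2 R 1.
So F validates K; KB would additionally require R to be symmetric. The strongest is K.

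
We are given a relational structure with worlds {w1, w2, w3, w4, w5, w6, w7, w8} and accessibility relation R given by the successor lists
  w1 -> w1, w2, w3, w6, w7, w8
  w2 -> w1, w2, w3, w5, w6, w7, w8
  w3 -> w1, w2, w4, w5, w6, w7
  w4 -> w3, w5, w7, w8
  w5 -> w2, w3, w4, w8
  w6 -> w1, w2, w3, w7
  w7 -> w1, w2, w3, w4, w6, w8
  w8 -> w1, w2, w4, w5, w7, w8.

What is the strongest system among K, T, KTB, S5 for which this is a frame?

Reflexive (axiom T): no — w3 is not related to itself.
Symmetric (axiom B): yes — every pair in R has its reverse in R.
Euclidean (axiom 5): no — w1 R w3 and w1 R w8, but not w3 R w8.
So F validates K; T would additionally require R to be reflexive. The strongest is K.

K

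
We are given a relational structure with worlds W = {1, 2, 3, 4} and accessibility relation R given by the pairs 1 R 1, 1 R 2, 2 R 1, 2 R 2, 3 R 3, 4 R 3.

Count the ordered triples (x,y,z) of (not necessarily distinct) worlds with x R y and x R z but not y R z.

0

R is Euclidean; there are no such tuples.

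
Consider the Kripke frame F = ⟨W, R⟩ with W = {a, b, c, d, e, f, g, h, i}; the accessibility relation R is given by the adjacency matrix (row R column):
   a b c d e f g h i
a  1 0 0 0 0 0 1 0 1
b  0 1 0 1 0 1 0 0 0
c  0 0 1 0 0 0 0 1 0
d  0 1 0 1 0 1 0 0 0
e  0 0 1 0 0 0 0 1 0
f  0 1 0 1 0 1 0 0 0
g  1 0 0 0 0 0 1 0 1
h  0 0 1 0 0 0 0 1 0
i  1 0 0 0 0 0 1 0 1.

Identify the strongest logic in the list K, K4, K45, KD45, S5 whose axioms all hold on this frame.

KD45

Transitive (axiom 4): yes — every two-step R-path is closed by a direct edge.
Euclidean (axiom 5): yes — any two successors of a common world are R-related.
Serial (axiom D): yes — every world has a successor (e.g. a R a).
Reflexive (axiom T): no — e is not related to itself.
So F validates K, K4, K45, KD45; S5 would additionally require R to be reflexive. The strongest is KD45.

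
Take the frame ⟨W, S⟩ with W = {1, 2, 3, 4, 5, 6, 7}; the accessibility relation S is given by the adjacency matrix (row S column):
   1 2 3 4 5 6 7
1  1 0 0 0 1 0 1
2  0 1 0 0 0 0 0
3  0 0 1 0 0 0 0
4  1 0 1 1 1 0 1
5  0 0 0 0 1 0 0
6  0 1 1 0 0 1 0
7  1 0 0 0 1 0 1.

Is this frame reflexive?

Reflexive: yes — every world is S-related to itself.

Yes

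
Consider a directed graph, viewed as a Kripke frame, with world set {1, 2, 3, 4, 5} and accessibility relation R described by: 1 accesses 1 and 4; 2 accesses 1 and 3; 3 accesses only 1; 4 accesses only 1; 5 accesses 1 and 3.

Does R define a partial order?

No

Reflexive: no — 2 is not related to itself.
Transitive: no — 2 R 1 and 1 R 4, but not 2 R 4.
Antisymmetric: no — 1 R 4 and 4 R 1 with 1 ≠ 4.
So R is not a partial order.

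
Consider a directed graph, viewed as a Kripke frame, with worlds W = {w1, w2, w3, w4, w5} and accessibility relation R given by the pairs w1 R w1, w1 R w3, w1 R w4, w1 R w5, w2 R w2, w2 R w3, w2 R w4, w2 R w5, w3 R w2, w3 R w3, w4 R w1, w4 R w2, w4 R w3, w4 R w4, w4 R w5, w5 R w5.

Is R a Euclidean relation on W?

No

Euclidean: no — w1 R w3 and w1 R w4, but not w3 R w4.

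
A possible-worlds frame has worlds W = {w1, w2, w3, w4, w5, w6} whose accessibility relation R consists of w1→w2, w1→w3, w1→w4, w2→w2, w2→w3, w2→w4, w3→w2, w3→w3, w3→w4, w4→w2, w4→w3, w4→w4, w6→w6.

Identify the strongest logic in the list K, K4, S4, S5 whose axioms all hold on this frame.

K4

Transitive (axiom 4): yes — every two-step R-path is closed by a direct edge.
Reflexive (axiom T): no — w1 is not related to itself.
Euclidean (axiom 5): yes — any two successors of a common world are R-related.
So F validates K, K4; S4 would additionally require R to be reflexive. The strongest is K4.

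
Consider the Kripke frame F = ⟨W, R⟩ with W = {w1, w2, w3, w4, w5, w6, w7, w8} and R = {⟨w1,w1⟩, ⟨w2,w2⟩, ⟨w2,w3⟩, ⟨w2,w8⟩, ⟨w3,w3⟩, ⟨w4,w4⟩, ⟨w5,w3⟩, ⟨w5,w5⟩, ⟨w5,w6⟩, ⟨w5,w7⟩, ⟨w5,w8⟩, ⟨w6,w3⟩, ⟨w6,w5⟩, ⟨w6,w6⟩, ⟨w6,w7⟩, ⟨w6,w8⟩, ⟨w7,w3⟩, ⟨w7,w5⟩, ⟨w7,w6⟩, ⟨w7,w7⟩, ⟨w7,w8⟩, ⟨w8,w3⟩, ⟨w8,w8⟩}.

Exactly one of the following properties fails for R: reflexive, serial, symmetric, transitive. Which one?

Reflexive: yes — every world is R-related to itself.
Serial: yes — every world has a successor (e.g. w1 R w1).
Symmetric: no — w2 R w3 but not w3 R w2.
Transitive: yes — every two-step R-path is closed by a direct edge.
Only symmetric fails.

symmetric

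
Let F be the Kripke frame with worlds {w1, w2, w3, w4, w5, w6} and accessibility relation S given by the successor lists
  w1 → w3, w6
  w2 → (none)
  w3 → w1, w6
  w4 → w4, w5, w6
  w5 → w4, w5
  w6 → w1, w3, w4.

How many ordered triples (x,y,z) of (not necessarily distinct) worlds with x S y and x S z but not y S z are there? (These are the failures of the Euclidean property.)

Enumerating: (w1,w3,w3), (w1,w6,w6), (w3,w1,w1), (w3,w6,w6), (w4,w5,w6), (w4,w6,w5), (w4,w6,w6), (w6,w1,w1), (w6,w1,w4), (w6,w3,w3), (w6,w3,w4), (w6,w4,w1), (w6,w4,w3).

13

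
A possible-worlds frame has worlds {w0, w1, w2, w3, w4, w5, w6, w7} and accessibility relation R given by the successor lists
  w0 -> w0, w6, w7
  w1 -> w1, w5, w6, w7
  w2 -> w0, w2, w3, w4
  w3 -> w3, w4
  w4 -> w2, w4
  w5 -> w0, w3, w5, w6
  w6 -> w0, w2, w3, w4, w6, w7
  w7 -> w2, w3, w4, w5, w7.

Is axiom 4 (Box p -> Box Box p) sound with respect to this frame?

No

By correspondence theory, 4 is valid on a frame iff R is transitive.
Transitive: no — w0 R w6 and w6 R w2, but not w0 R w2.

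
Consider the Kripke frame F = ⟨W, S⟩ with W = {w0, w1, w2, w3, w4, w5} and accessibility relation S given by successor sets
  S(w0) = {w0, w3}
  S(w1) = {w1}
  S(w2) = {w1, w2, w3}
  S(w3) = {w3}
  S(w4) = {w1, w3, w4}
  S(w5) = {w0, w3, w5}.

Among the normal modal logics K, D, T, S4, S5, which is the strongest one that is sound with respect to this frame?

S4

Serial (axiom D): yes — every world has a successor (e.g. w0 S w0).
Reflexive (axiom T): yes — every world is S-related to itself.
Transitive (axiom 4): yes — every two-step S-path is closed by a direct edge.
Euclidean (axiom 5): no — w2 S w1 and w2 S w3, but not w1 S w3.
So F validates K, D, T, S4; S5 would additionally require S to be Euclidean. The strongest is S4.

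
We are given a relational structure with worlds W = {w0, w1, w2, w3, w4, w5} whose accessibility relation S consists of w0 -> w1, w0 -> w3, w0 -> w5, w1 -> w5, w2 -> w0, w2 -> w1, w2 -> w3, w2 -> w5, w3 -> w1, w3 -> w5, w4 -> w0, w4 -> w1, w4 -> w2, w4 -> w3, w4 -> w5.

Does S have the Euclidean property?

Euclidean: no — w0 S w1 and w0 S w3, but not w1 S w3.

No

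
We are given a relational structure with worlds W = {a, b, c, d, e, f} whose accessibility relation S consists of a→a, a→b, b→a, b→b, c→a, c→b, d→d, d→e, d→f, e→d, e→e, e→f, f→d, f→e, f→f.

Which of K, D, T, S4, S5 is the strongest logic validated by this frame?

D

Serial (axiom D): yes — every world has a successor (e.g. a S a).
Reflexive (axiom T): no — c is not related to itself.
Transitive (axiom 4): yes — every two-step S-path is closed by a direct edge.
Euclidean (axiom 5): yes — any two successors of a common world are S-related.
So F validates K, D; T would additionally require S to be reflexive. The strongest is D.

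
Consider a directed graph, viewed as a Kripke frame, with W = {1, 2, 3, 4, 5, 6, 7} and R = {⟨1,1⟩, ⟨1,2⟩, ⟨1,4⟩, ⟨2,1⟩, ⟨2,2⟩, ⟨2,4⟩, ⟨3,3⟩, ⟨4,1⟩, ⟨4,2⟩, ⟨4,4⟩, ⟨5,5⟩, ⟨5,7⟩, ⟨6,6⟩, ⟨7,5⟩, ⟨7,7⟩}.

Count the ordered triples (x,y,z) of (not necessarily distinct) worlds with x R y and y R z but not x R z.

R is transitive; there are no such tuples.

0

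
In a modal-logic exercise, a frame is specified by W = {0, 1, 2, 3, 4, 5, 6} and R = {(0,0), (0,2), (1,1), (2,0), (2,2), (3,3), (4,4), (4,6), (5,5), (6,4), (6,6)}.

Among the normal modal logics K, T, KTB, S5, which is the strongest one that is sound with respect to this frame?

S5

Reflexive (axiom T): yes — every world is R-related to itself.
Symmetric (axiom B): yes — every pair in R has its reverse in R.
Euclidean (axiom 5): yes — any two successors of a common world are R-related.
So F validates K, T, KTB, S5. The strongest is S5.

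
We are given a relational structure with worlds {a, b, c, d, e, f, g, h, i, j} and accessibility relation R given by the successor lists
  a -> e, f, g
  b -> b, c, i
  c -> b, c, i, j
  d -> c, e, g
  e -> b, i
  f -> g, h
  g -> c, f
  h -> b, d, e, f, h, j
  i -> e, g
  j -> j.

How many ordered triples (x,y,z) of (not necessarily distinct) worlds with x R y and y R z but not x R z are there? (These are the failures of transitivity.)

Enumerating: (a,e,b), (a,e,i), (a,f,h), (a,g,c), (b,c,j), (b,i,e), (b,i,g), (c,i,e), (c,i,g), (d,c,b), (d,c,i), (d,c,j), … and 28 more.
Total: 40.

40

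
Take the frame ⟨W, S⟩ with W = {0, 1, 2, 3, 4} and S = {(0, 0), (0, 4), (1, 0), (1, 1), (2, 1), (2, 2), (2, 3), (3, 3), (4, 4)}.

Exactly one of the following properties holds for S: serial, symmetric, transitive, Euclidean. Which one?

serial

Serial: yes — every world has a successor (e.g. 0 S 0).
Symmetric: no — 0 S 4 but not 4 S 0.
Transitive: no — 1 S 0 and 0 S 4, but not 1 S 4.
Euclidean: no — 2 S 1 and 2 S 3, but not 1 S 3.
Only serial holds.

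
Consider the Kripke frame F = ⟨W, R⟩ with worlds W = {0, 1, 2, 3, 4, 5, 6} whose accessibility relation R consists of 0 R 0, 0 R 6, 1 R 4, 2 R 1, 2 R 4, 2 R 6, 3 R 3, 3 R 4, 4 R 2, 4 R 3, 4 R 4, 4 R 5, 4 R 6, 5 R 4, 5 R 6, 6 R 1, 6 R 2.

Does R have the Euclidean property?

Euclidean: no — 2 R 1 and 2 R 6, but not 1 R 6.

No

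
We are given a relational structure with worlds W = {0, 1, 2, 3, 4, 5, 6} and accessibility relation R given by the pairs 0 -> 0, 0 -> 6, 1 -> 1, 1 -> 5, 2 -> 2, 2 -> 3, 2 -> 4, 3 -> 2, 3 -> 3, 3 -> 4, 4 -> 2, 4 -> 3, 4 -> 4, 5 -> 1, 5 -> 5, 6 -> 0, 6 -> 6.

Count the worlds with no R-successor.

R is serial; there are no such worlds.

0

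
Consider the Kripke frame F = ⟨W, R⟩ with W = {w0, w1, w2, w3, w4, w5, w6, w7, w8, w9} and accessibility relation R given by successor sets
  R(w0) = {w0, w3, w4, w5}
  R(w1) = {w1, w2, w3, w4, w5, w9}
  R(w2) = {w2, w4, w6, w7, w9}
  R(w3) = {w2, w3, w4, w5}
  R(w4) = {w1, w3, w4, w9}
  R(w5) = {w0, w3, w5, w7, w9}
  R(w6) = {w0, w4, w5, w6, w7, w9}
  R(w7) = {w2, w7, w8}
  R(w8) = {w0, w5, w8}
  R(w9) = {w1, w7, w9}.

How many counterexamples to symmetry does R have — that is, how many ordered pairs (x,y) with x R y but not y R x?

Enumerating: (w0,w3), (w0,w4), (w1,w2), (w1,w3), (w1,w5), (w2,w4), (w2,w6), (w2,w9), (w3,w2), (w4,w9), (w5,w7), (w5,w9), … and 9 more.
Total: 21.

21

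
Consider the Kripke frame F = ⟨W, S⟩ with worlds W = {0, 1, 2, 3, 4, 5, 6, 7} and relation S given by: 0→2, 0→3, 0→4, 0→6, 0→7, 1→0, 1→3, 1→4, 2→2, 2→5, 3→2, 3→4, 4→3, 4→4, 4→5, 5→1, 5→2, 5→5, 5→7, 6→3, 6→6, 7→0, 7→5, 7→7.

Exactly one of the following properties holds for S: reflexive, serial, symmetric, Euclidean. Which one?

Reflexive: no — 0 is not related to itself.
Serial: yes — every world has a successor (e.g. 0 S 2).
Symmetric: no — 0 S 2 but not 2 S 0.
Euclidean: no — 0 S 2 and 0 S 3, but not 2 S 3.
Only serial holds.

serial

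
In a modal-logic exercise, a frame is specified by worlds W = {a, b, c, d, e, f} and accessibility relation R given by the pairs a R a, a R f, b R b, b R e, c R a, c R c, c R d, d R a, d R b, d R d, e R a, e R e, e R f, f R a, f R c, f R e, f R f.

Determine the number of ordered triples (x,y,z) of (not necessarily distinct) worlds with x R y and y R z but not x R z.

10

Enumerating: (a,f,c), (a,f,e), (b,e,a), (b,e,f), (c,a,f), (c,d,b), (d,a,f), (d,b,e), (e,f,c), (f,c,d).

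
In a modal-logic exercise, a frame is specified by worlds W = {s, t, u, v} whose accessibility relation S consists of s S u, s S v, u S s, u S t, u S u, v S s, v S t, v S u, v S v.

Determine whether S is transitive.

No

Transitive: no — s S u and u S t, but not s S t.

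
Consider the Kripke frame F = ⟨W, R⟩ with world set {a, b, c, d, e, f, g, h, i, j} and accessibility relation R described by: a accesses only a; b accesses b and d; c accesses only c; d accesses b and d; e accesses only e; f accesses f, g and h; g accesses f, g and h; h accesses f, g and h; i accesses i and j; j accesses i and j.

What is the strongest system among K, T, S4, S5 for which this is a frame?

Reflexive (axiom T): yes — every world is R-related to itself.
Transitive (axiom 4): yes — every two-step R-path is closed by a direct edge.
Euclidean (axiom 5): yes — any two successors of a common world are R-related.
So F validates K, T, S4, S5. The strongest is S5.

S5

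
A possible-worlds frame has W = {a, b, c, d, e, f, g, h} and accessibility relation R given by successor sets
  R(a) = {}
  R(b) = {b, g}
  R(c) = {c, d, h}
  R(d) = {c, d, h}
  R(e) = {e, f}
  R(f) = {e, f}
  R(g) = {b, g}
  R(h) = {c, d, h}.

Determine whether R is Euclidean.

Euclidean: yes — any two successors of a common world are R-related.

Yes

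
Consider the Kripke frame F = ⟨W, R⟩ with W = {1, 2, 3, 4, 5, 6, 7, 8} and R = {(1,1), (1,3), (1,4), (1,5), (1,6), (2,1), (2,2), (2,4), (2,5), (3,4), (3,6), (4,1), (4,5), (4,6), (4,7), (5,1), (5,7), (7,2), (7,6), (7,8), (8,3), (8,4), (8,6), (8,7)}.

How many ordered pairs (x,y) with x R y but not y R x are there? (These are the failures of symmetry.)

16

Enumerating: (1,3), (1,6), (2,1), (2,4), (2,5), (3,4), (3,6), (4,5), (4,6), (4,7), (5,7), (7,2), (7,6), (8,3), (8,4), (8,6).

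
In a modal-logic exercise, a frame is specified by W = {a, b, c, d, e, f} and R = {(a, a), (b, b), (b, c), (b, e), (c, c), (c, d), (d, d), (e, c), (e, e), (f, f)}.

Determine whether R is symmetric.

No

Symmetric: no — b R c but not c R b.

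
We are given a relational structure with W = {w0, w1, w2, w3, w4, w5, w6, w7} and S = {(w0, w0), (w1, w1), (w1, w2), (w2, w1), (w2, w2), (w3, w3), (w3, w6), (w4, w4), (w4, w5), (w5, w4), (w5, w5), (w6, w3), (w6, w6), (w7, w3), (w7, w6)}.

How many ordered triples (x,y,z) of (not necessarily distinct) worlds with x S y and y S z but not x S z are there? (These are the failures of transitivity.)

S is transitive; there are no such tuples.

0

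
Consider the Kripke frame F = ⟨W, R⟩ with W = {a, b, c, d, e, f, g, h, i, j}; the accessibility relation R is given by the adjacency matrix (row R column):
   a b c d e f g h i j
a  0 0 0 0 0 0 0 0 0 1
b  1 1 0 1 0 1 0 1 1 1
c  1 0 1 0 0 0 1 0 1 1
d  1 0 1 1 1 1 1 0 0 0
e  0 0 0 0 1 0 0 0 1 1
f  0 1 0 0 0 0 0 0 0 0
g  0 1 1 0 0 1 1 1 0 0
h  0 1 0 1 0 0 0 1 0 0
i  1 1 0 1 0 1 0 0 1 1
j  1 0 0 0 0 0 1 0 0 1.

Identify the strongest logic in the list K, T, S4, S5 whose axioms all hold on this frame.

K

Reflexive (axiom T): no — a is not related to itself.
Transitive (axiom 4): no — a R j and j R g, but not a R g.
Euclidean (axiom 5): no — b R a and b R d, but not a R d.
So F validates K; T would additionally require R to be reflexive. The strongest is K.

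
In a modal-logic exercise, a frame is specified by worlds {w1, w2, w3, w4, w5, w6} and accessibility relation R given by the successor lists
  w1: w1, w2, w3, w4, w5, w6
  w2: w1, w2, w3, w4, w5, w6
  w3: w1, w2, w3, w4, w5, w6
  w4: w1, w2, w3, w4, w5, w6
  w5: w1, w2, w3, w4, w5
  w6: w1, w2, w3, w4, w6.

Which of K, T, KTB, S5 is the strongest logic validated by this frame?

KTB

Reflexive (axiom T): yes — every world is R-related to itself.
Symmetric (axiom B): yes — every pair in R has its reverse in R.
Euclidean (axiom 5): no — w1 R w5 and w1 R w6, but not w5 R w6.
So F validates K, T, KTB; S5 would additionally require R to be Euclidean. The strongest is KTB.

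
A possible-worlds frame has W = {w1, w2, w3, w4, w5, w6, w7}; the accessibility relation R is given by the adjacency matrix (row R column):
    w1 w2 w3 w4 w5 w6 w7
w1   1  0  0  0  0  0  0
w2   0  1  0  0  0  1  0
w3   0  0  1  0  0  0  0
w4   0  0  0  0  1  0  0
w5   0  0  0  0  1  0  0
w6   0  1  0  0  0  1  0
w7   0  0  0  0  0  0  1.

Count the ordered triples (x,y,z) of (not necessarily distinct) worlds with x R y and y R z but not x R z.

0

R is transitive; there are no such tuples.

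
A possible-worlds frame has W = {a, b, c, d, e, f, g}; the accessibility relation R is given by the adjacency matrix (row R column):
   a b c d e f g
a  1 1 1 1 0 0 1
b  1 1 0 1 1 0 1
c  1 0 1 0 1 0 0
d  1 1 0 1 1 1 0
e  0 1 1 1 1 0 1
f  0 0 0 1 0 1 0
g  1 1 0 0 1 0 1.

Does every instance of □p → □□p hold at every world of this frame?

By correspondence theory, 4 is valid on a frame iff R is transitive.
Transitive: no — a R b and b R e, but not a R e.

No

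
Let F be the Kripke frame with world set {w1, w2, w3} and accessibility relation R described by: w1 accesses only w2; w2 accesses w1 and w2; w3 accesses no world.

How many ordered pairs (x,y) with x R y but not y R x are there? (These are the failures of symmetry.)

R is symmetric; there are no such tuples.

0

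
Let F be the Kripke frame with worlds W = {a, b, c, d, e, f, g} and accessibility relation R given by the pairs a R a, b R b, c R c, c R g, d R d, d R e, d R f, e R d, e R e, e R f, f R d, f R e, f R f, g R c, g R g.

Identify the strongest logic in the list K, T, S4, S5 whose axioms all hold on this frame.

S5

Reflexive (axiom T): yes — every world is R-related to itself.
Transitive (axiom 4): yes — every two-step R-path is closed by a direct edge.
Euclidean (axiom 5): yes — any two successors of a common world are R-related.
So F validates K, T, S4, S5. The strongest is S5.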